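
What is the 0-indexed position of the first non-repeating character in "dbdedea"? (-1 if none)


Input: dbdedea
Character frequencies:
  'a': 1
  'b': 1
  'd': 3
  'e': 2
Scanning left to right for freq == 1:
  Position 0 ('d'): freq=3, skip
  Position 1 ('b'): unique! => answer = 1

1


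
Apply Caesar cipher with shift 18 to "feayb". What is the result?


Caesar cipher: shift "feayb" by 18
  'f' (pos 5) + 18 = pos 23 = 'x'
  'e' (pos 4) + 18 = pos 22 = 'w'
  'a' (pos 0) + 18 = pos 18 = 's'
  'y' (pos 24) + 18 = pos 16 = 'q'
  'b' (pos 1) + 18 = pos 19 = 't'
Result: xwsqt

xwsqt


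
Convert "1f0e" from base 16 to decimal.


Input: "1f0e" in base 16
Positional expansion:
  Digit '1' (value 1) x 16^3 = 4096
  Digit 'f' (value 15) x 16^2 = 3840
  Digit '0' (value 0) x 16^1 = 0
  Digit 'e' (value 14) x 16^0 = 14
Sum = 7950

7950


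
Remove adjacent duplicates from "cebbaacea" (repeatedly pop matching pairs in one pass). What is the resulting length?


Input: cebbaacea
Stack-based adjacent duplicate removal:
  Read 'c': push. Stack: c
  Read 'e': push. Stack: ce
  Read 'b': push. Stack: ceb
  Read 'b': matches stack top 'b' => pop. Stack: ce
  Read 'a': push. Stack: cea
  Read 'a': matches stack top 'a' => pop. Stack: ce
  Read 'c': push. Stack: cec
  Read 'e': push. Stack: cece
  Read 'a': push. Stack: cecea
Final stack: "cecea" (length 5)

5


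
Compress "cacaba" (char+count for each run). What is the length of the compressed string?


Input: cacaba
Runs:
  'c' x 1 => "c1"
  'a' x 1 => "a1"
  'c' x 1 => "c1"
  'a' x 1 => "a1"
  'b' x 1 => "b1"
  'a' x 1 => "a1"
Compressed: "c1a1c1a1b1a1"
Compressed length: 12

12


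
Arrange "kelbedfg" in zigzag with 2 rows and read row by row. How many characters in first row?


Zigzag "kelbedfg" into 2 rows:
Placing characters:
  'k' => row 0
  'e' => row 1
  'l' => row 0
  'b' => row 1
  'e' => row 0
  'd' => row 1
  'f' => row 0
  'g' => row 1
Rows:
  Row 0: "klef"
  Row 1: "ebdg"
First row length: 4

4


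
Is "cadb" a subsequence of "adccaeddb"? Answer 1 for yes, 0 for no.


Check if "cadb" is a subsequence of "adccaeddb"
Greedy scan:
  Position 0 ('a'): no match needed
  Position 1 ('d'): no match needed
  Position 2 ('c'): matches sub[0] = 'c'
  Position 3 ('c'): no match needed
  Position 4 ('a'): matches sub[1] = 'a'
  Position 5 ('e'): no match needed
  Position 6 ('d'): matches sub[2] = 'd'
  Position 7 ('d'): no match needed
  Position 8 ('b'): matches sub[3] = 'b'
All 4 characters matched => is a subsequence

1


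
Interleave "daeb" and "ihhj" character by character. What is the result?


Interleaving "daeb" and "ihhj":
  Position 0: 'd' from first, 'i' from second => "di"
  Position 1: 'a' from first, 'h' from second => "ah"
  Position 2: 'e' from first, 'h' from second => "eh"
  Position 3: 'b' from first, 'j' from second => "bj"
Result: diahehbj

diahehbj


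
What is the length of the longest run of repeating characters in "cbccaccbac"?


Input: "cbccaccbac"
Scanning for longest run:
  Position 1 ('b'): new char, reset run to 1
  Position 2 ('c'): new char, reset run to 1
  Position 3 ('c'): continues run of 'c', length=2
  Position 4 ('a'): new char, reset run to 1
  Position 5 ('c'): new char, reset run to 1
  Position 6 ('c'): continues run of 'c', length=2
  Position 7 ('b'): new char, reset run to 1
  Position 8 ('a'): new char, reset run to 1
  Position 9 ('c'): new char, reset run to 1
Longest run: 'c' with length 2

2


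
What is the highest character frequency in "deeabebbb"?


Input: deeabebbb
Character counts:
  'a': 1
  'b': 4
  'd': 1
  'e': 3
Maximum frequency: 4

4


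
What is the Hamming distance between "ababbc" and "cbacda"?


Comparing "ababbc" and "cbacda" position by position:
  Position 0: 'a' vs 'c' => differ
  Position 1: 'b' vs 'b' => same
  Position 2: 'a' vs 'a' => same
  Position 3: 'b' vs 'c' => differ
  Position 4: 'b' vs 'd' => differ
  Position 5: 'c' vs 'a' => differ
Total differences (Hamming distance): 4

4


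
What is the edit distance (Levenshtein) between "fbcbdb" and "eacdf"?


Computing edit distance: "fbcbdb" -> "eacdf"
DP table:
           e    a    c    d    f
      0    1    2    3    4    5
  f   1    1    2    3    4    4
  b   2    2    2    3    4    5
  c   3    3    3    2    3    4
  b   4    4    4    3    3    4
  d   5    5    5    4    3    4
  b   6    6    6    5    4    4
Edit distance = dp[6][5] = 4

4


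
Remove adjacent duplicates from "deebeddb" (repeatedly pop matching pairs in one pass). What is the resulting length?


Input: deebeddb
Stack-based adjacent duplicate removal:
  Read 'd': push. Stack: d
  Read 'e': push. Stack: de
  Read 'e': matches stack top 'e' => pop. Stack: d
  Read 'b': push. Stack: db
  Read 'e': push. Stack: dbe
  Read 'd': push. Stack: dbed
  Read 'd': matches stack top 'd' => pop. Stack: dbe
  Read 'b': push. Stack: dbeb
Final stack: "dbeb" (length 4)

4


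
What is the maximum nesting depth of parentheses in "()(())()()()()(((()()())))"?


Input: "()(())()()()()(((()()())))"
Tracking depth:
  Position 0 '(': depth becomes 1
  Position 1 ')': depth becomes 0
  Position 2 '(': depth becomes 1
  Position 3 '(': depth becomes 2
  Position 4 ')': depth becomes 1
  Position 5 ')': depth becomes 0
  Position 6 '(': depth becomes 1
  Position 7 ')': depth becomes 0
  Position 8 '(': depth becomes 1
  Position 9 ')': depth becomes 0
  Position 10 '(': depth becomes 1
  Position 11 ')': depth becomes 0
  Position 12 '(': depth becomes 1
  Position 13 ')': depth becomes 0
  Position 14 '(': depth becomes 1
  Position 15 '(': depth becomes 2
  Position 16 '(': depth becomes 3
  Position 17 '(': depth becomes 4
  Position 18 ')': depth becomes 3
  Position 19 '(': depth becomes 4
  Position 20 ')': depth becomes 3
  Position 21 '(': depth becomes 4
  Position 22 ')': depth becomes 3
  Position 23 ')': depth becomes 2
  Position 24 ')': depth becomes 1
  Position 25 ')': depth becomes 0
Maximum depth reached: 4

4


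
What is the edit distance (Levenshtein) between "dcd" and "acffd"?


Computing edit distance: "dcd" -> "acffd"
DP table:
           a    c    f    f    d
      0    1    2    3    4    5
  d   1    1    2    3    4    4
  c   2    2    1    2    3    4
  d   3    3    2    2    3    3
Edit distance = dp[3][5] = 3

3


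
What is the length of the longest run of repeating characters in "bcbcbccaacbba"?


Input: "bcbcbccaacbba"
Scanning for longest run:
  Position 1 ('c'): new char, reset run to 1
  Position 2 ('b'): new char, reset run to 1
  Position 3 ('c'): new char, reset run to 1
  Position 4 ('b'): new char, reset run to 1
  Position 5 ('c'): new char, reset run to 1
  Position 6 ('c'): continues run of 'c', length=2
  Position 7 ('a'): new char, reset run to 1
  Position 8 ('a'): continues run of 'a', length=2
  Position 9 ('c'): new char, reset run to 1
  Position 10 ('b'): new char, reset run to 1
  Position 11 ('b'): continues run of 'b', length=2
  Position 12 ('a'): new char, reset run to 1
Longest run: 'c' with length 2

2


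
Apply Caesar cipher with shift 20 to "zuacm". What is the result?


Caesar cipher: shift "zuacm" by 20
  'z' (pos 25) + 20 = pos 19 = 't'
  'u' (pos 20) + 20 = pos 14 = 'o'
  'a' (pos 0) + 20 = pos 20 = 'u'
  'c' (pos 2) + 20 = pos 22 = 'w'
  'm' (pos 12) + 20 = pos 6 = 'g'
Result: touwg

touwg


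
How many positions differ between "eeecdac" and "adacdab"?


Comparing "eeecdac" and "adacdab" position by position:
  Position 0: 'e' vs 'a' => DIFFER
  Position 1: 'e' vs 'd' => DIFFER
  Position 2: 'e' vs 'a' => DIFFER
  Position 3: 'c' vs 'c' => same
  Position 4: 'd' vs 'd' => same
  Position 5: 'a' vs 'a' => same
  Position 6: 'c' vs 'b' => DIFFER
Positions that differ: 4

4


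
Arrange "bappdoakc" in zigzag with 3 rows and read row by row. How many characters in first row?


Zigzag "bappdoakc" into 3 rows:
Placing characters:
  'b' => row 0
  'a' => row 1
  'p' => row 2
  'p' => row 1
  'd' => row 0
  'o' => row 1
  'a' => row 2
  'k' => row 1
  'c' => row 0
Rows:
  Row 0: "bdc"
  Row 1: "apok"
  Row 2: "pa"
First row length: 3

3


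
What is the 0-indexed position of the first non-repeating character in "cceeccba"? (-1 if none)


Input: cceeccba
Character frequencies:
  'a': 1
  'b': 1
  'c': 4
  'e': 2
Scanning left to right for freq == 1:
  Position 0 ('c'): freq=4, skip
  Position 1 ('c'): freq=4, skip
  Position 2 ('e'): freq=2, skip
  Position 3 ('e'): freq=2, skip
  Position 4 ('c'): freq=4, skip
  Position 5 ('c'): freq=4, skip
  Position 6 ('b'): unique! => answer = 6

6


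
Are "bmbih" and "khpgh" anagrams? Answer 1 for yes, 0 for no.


Strings: "bmbih", "khpgh"
Sorted first:  bbhim
Sorted second: ghhkp
Differ at position 0: 'b' vs 'g' => not anagrams

0


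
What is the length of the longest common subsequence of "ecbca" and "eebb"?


LCS of "ecbca" and "eebb"
DP table:
           e    e    b    b
      0    0    0    0    0
  e   0    1    1    1    1
  c   0    1    1    1    1
  b   0    1    1    2    2
  c   0    1    1    2    2
  a   0    1    1    2    2
LCS length = dp[5][4] = 2

2


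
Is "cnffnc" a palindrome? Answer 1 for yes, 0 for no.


Input: cnffnc
Reversed: cnffnc
  Compare pos 0 ('c') with pos 5 ('c'): match
  Compare pos 1 ('n') with pos 4 ('n'): match
  Compare pos 2 ('f') with pos 3 ('f'): match
Result: palindrome

1


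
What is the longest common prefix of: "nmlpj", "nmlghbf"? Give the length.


Words: nmlpj, nmlghbf
  Position 0: all 'n' => match
  Position 1: all 'm' => match
  Position 2: all 'l' => match
  Position 3: ('p', 'g') => mismatch, stop
LCP = "nml" (length 3)

3


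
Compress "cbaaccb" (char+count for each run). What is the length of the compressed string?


Input: cbaaccb
Runs:
  'c' x 1 => "c1"
  'b' x 1 => "b1"
  'a' x 2 => "a2"
  'c' x 2 => "c2"
  'b' x 1 => "b1"
Compressed: "c1b1a2c2b1"
Compressed length: 10

10


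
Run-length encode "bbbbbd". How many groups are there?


Input: bbbbbd
Scanning for consecutive runs:
  Group 1: 'b' x 5 (positions 0-4)
  Group 2: 'd' x 1 (positions 5-5)
Total groups: 2

2


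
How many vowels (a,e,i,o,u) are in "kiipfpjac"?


Input: kiipfpjac
Checking each character:
  'k' at position 0: consonant
  'i' at position 1: vowel (running total: 1)
  'i' at position 2: vowel (running total: 2)
  'p' at position 3: consonant
  'f' at position 4: consonant
  'p' at position 5: consonant
  'j' at position 6: consonant
  'a' at position 7: vowel (running total: 3)
  'c' at position 8: consonant
Total vowels: 3

3


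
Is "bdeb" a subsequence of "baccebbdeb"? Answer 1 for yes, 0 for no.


Check if "bdeb" is a subsequence of "baccebbdeb"
Greedy scan:
  Position 0 ('b'): matches sub[0] = 'b'
  Position 1 ('a'): no match needed
  Position 2 ('c'): no match needed
  Position 3 ('c'): no match needed
  Position 4 ('e'): no match needed
  Position 5 ('b'): no match needed
  Position 6 ('b'): no match needed
  Position 7 ('d'): matches sub[1] = 'd'
  Position 8 ('e'): matches sub[2] = 'e'
  Position 9 ('b'): matches sub[3] = 'b'
All 4 characters matched => is a subsequence

1


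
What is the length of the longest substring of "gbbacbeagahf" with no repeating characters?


Input: "gbbacbeagahf"
Sliding window (track last position of each char):
  Position 0 ('g'): window [0,0] length 1 -- new best
  Position 1 ('b'): window [0,1] length 2 -- new best
  Position 2 ('b'): repeat (last at 1), move window start to 2
  Position 2 ('b'): window [2,2] length 1
  Position 3 ('a'): window [2,3] length 2
  Position 4 ('c'): window [2,4] length 3 -- new best
  Position 5 ('b'): repeat (last at 2), move window start to 3
  Position 5 ('b'): window [3,5] length 3
  Position 6 ('e'): window [3,6] length 4 -- new best
  Position 7 ('a'): repeat (last at 3), move window start to 4
  Position 7 ('a'): window [4,7] length 4
  Position 8 ('g'): window [4,8] length 5 -- new best
  Position 9 ('a'): repeat (last at 7), move window start to 8
  Position 9 ('a'): window [8,9] length 2
  Position 10 ('h'): window [8,10] length 3
  Position 11 ('f'): window [8,11] length 4
Longest substring with no repeats: "cbeag" with length 5

5


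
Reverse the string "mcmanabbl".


Input: mcmanabbl
Reading characters right to left:
  Position 8: 'l'
  Position 7: 'b'
  Position 6: 'b'
  Position 5: 'a'
  Position 4: 'n'
  Position 3: 'a'
  Position 2: 'm'
  Position 1: 'c'
  Position 0: 'm'
Reversed: lbbanamcm

lbbanamcm


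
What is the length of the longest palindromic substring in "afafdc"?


Input: "afafdc"
Checking substrings for palindromes:
  [0:3] "afa" (len 3) => palindrome
  [1:4] "faf" (len 3) => palindrome
Longest palindromic substring: "afa" with length 3

3


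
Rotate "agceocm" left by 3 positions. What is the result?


Input: "agceocm", rotate left by 3
First 3 characters: "agc"
Remaining characters: "eocm"
Concatenate remaining + first: "eocm" + "agc" = "eocmagc"

eocmagc


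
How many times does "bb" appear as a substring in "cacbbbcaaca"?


Searching for "bb" in "cacbbbcaaca"
Scanning each position:
  Position 0: "ca" => no
  Position 1: "ac" => no
  Position 2: "cb" => no
  Position 3: "bb" => MATCH
  Position 4: "bb" => MATCH
  Position 5: "bc" => no
  Position 6: "ca" => no
  Position 7: "aa" => no
  Position 8: "ac" => no
  Position 9: "ca" => no
Total occurrences: 2

2


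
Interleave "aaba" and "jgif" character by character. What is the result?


Interleaving "aaba" and "jgif":
  Position 0: 'a' from first, 'j' from second => "aj"
  Position 1: 'a' from first, 'g' from second => "ag"
  Position 2: 'b' from first, 'i' from second => "bi"
  Position 3: 'a' from first, 'f' from second => "af"
Result: ajagbiaf

ajagbiaf


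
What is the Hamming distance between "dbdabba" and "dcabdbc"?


Comparing "dbdabba" and "dcabdbc" position by position:
  Position 0: 'd' vs 'd' => same
  Position 1: 'b' vs 'c' => differ
  Position 2: 'd' vs 'a' => differ
  Position 3: 'a' vs 'b' => differ
  Position 4: 'b' vs 'd' => differ
  Position 5: 'b' vs 'b' => same
  Position 6: 'a' vs 'c' => differ
Total differences (Hamming distance): 5

5


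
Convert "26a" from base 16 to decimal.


Input: "26a" in base 16
Positional expansion:
  Digit '2' (value 2) x 16^2 = 512
  Digit '6' (value 6) x 16^1 = 96
  Digit 'a' (value 10) x 16^0 = 10
Sum = 618

618


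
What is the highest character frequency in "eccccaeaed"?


Input: eccccaeaed
Character counts:
  'a': 2
  'c': 4
  'd': 1
  'e': 3
Maximum frequency: 4

4


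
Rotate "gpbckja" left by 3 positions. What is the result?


Input: "gpbckja", rotate left by 3
First 3 characters: "gpb"
Remaining characters: "ckja"
Concatenate remaining + first: "ckja" + "gpb" = "ckjagpb"

ckjagpb


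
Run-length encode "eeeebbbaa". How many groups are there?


Input: eeeebbbaa
Scanning for consecutive runs:
  Group 1: 'e' x 4 (positions 0-3)
  Group 2: 'b' x 3 (positions 4-6)
  Group 3: 'a' x 2 (positions 7-8)
Total groups: 3

3


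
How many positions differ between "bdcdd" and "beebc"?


Comparing "bdcdd" and "beebc" position by position:
  Position 0: 'b' vs 'b' => same
  Position 1: 'd' vs 'e' => DIFFER
  Position 2: 'c' vs 'e' => DIFFER
  Position 3: 'd' vs 'b' => DIFFER
  Position 4: 'd' vs 'c' => DIFFER
Positions that differ: 4

4


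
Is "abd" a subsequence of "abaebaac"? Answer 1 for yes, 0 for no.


Check if "abd" is a subsequence of "abaebaac"
Greedy scan:
  Position 0 ('a'): matches sub[0] = 'a'
  Position 1 ('b'): matches sub[1] = 'b'
  Position 2 ('a'): no match needed
  Position 3 ('e'): no match needed
  Position 4 ('b'): no match needed
  Position 5 ('a'): no match needed
  Position 6 ('a'): no match needed
  Position 7 ('c'): no match needed
Only matched 2/3 characters => not a subsequence

0


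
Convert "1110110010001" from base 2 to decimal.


Input: "1110110010001" in base 2
Positional expansion:
  Digit '1' (value 1) x 2^12 = 4096
  Digit '1' (value 1) x 2^11 = 2048
  Digit '1' (value 1) x 2^10 = 1024
  Digit '0' (value 0) x 2^9 = 0
  Digit '1' (value 1) x 2^8 = 256
  Digit '1' (value 1) x 2^7 = 128
  Digit '0' (value 0) x 2^6 = 0
  Digit '0' (value 0) x 2^5 = 0
  Digit '1' (value 1) x 2^4 = 16
  Digit '0' (value 0) x 2^3 = 0
  Digit '0' (value 0) x 2^2 = 0
  Digit '0' (value 0) x 2^1 = 0
  Digit '1' (value 1) x 2^0 = 1
Sum = 7569

7569


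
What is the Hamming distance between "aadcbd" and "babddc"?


Comparing "aadcbd" and "babddc" position by position:
  Position 0: 'a' vs 'b' => differ
  Position 1: 'a' vs 'a' => same
  Position 2: 'd' vs 'b' => differ
  Position 3: 'c' vs 'd' => differ
  Position 4: 'b' vs 'd' => differ
  Position 5: 'd' vs 'c' => differ
Total differences (Hamming distance): 5

5


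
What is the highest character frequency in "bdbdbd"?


Input: bdbdbd
Character counts:
  'b': 3
  'd': 3
Maximum frequency: 3

3


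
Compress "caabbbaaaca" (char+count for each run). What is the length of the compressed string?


Input: caabbbaaaca
Runs:
  'c' x 1 => "c1"
  'a' x 2 => "a2"
  'b' x 3 => "b3"
  'a' x 3 => "a3"
  'c' x 1 => "c1"
  'a' x 1 => "a1"
Compressed: "c1a2b3a3c1a1"
Compressed length: 12

12


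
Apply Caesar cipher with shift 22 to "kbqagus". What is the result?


Caesar cipher: shift "kbqagus" by 22
  'k' (pos 10) + 22 = pos 6 = 'g'
  'b' (pos 1) + 22 = pos 23 = 'x'
  'q' (pos 16) + 22 = pos 12 = 'm'
  'a' (pos 0) + 22 = pos 22 = 'w'
  'g' (pos 6) + 22 = pos 2 = 'c'
  'u' (pos 20) + 22 = pos 16 = 'q'
  's' (pos 18) + 22 = pos 14 = 'o'
Result: gxmwcqo

gxmwcqo


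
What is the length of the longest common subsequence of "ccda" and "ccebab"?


LCS of "ccda" and "ccebab"
DP table:
           c    c    e    b    a    b
      0    0    0    0    0    0    0
  c   0    1    1    1    1    1    1
  c   0    1    2    2    2    2    2
  d   0    1    2    2    2    2    2
  a   0    1    2    2    2    3    3
LCS length = dp[4][6] = 3

3


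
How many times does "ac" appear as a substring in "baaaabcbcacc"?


Searching for "ac" in "baaaabcbcacc"
Scanning each position:
  Position 0: "ba" => no
  Position 1: "aa" => no
  Position 2: "aa" => no
  Position 3: "aa" => no
  Position 4: "ab" => no
  Position 5: "bc" => no
  Position 6: "cb" => no
  Position 7: "bc" => no
  Position 8: "ca" => no
  Position 9: "ac" => MATCH
  Position 10: "cc" => no
Total occurrences: 1

1


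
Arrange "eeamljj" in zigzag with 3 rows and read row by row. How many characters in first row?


Zigzag "eeamljj" into 3 rows:
Placing characters:
  'e' => row 0
  'e' => row 1
  'a' => row 2
  'm' => row 1
  'l' => row 0
  'j' => row 1
  'j' => row 2
Rows:
  Row 0: "el"
  Row 1: "emj"
  Row 2: "aj"
First row length: 2

2


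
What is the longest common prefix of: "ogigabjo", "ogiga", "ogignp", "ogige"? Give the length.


Words: ogigabjo, ogiga, ogignp, ogige
  Position 0: all 'o' => match
  Position 1: all 'g' => match
  Position 2: all 'i' => match
  Position 3: all 'g' => match
  Position 4: ('a', 'a', 'n', 'e') => mismatch, stop
LCP = "ogig" (length 4)

4


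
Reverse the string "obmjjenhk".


Input: obmjjenhk
Reading characters right to left:
  Position 8: 'k'
  Position 7: 'h'
  Position 6: 'n'
  Position 5: 'e'
  Position 4: 'j'
  Position 3: 'j'
  Position 2: 'm'
  Position 1: 'b'
  Position 0: 'o'
Reversed: khnejjmbo

khnejjmbo


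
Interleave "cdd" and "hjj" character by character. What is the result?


Interleaving "cdd" and "hjj":
  Position 0: 'c' from first, 'h' from second => "ch"
  Position 1: 'd' from first, 'j' from second => "dj"
  Position 2: 'd' from first, 'j' from second => "dj"
Result: chdjdj

chdjdj


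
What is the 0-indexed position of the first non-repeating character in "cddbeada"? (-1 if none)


Input: cddbeada
Character frequencies:
  'a': 2
  'b': 1
  'c': 1
  'd': 3
  'e': 1
Scanning left to right for freq == 1:
  Position 0 ('c'): unique! => answer = 0

0


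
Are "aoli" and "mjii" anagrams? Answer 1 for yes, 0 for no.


Strings: "aoli", "mjii"
Sorted first:  ailo
Sorted second: iijm
Differ at position 0: 'a' vs 'i' => not anagrams

0


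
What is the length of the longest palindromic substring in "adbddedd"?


Input: "adbddedd"
Checking substrings for palindromes:
  [3:8] "ddedd" (len 5) => palindrome
  [1:4] "dbd" (len 3) => palindrome
  [4:7] "ded" (len 3) => palindrome
  [3:5] "dd" (len 2) => palindrome
  [6:8] "dd" (len 2) => palindrome
Longest palindromic substring: "ddedd" with length 5

5


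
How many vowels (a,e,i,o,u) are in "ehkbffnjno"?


Input: ehkbffnjno
Checking each character:
  'e' at position 0: vowel (running total: 1)
  'h' at position 1: consonant
  'k' at position 2: consonant
  'b' at position 3: consonant
  'f' at position 4: consonant
  'f' at position 5: consonant
  'n' at position 6: consonant
  'j' at position 7: consonant
  'n' at position 8: consonant
  'o' at position 9: vowel (running total: 2)
Total vowels: 2

2


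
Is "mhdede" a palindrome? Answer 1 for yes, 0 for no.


Input: mhdede
Reversed: ededhm
  Compare pos 0 ('m') with pos 5 ('e'): MISMATCH
  Compare pos 1 ('h') with pos 4 ('d'): MISMATCH
  Compare pos 2 ('d') with pos 3 ('e'): MISMATCH
Result: not a palindrome

0


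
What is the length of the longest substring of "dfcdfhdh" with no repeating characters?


Input: "dfcdfhdh"
Sliding window (track last position of each char):
  Position 0 ('d'): window [0,0] length 1 -- new best
  Position 1 ('f'): window [0,1] length 2 -- new best
  Position 2 ('c'): window [0,2] length 3 -- new best
  Position 3 ('d'): repeat (last at 0), move window start to 1
  Position 3 ('d'): window [1,3] length 3
  Position 4 ('f'): repeat (last at 1), move window start to 2
  Position 4 ('f'): window [2,4] length 3
  Position 5 ('h'): window [2,5] length 4 -- new best
  Position 6 ('d'): repeat (last at 3), move window start to 4
  Position 6 ('d'): window [4,6] length 3
  Position 7 ('h'): repeat (last at 5), move window start to 6
  Position 7 ('h'): window [6,7] length 2
Longest substring with no repeats: "cdfh" with length 4

4


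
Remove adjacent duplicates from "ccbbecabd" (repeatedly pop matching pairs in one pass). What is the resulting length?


Input: ccbbecabd
Stack-based adjacent duplicate removal:
  Read 'c': push. Stack: c
  Read 'c': matches stack top 'c' => pop. Stack: (empty)
  Read 'b': push. Stack: b
  Read 'b': matches stack top 'b' => pop. Stack: (empty)
  Read 'e': push. Stack: e
  Read 'c': push. Stack: ec
  Read 'a': push. Stack: eca
  Read 'b': push. Stack: ecab
  Read 'd': push. Stack: ecabd
Final stack: "ecabd" (length 5)

5


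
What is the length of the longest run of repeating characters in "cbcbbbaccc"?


Input: "cbcbbbaccc"
Scanning for longest run:
  Position 1 ('b'): new char, reset run to 1
  Position 2 ('c'): new char, reset run to 1
  Position 3 ('b'): new char, reset run to 1
  Position 4 ('b'): continues run of 'b', length=2
  Position 5 ('b'): continues run of 'b', length=3
  Position 6 ('a'): new char, reset run to 1
  Position 7 ('c'): new char, reset run to 1
  Position 8 ('c'): continues run of 'c', length=2
  Position 9 ('c'): continues run of 'c', length=3
Longest run: 'b' with length 3

3


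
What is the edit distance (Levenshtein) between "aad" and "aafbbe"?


Computing edit distance: "aad" -> "aafbbe"
DP table:
           a    a    f    b    b    e
      0    1    2    3    4    5    6
  a   1    0    1    2    3    4    5
  a   2    1    0    1    2    3    4
  d   3    2    1    1    2    3    4
Edit distance = dp[3][6] = 4

4


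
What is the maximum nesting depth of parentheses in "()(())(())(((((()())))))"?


Input: "()(())(())(((((()())))))"
Tracking depth:
  Position 0 '(': depth becomes 1
  Position 1 ')': depth becomes 0
  Position 2 '(': depth becomes 1
  Position 3 '(': depth becomes 2
  Position 4 ')': depth becomes 1
  Position 5 ')': depth becomes 0
  Position 6 '(': depth becomes 1
  Position 7 '(': depth becomes 2
  Position 8 ')': depth becomes 1
  Position 9 ')': depth becomes 0
  Position 10 '(': depth becomes 1
  Position 11 '(': depth becomes 2
  Position 12 '(': depth becomes 3
  Position 13 '(': depth becomes 4
  Position 14 '(': depth becomes 5
  Position 15 '(': depth becomes 6
  Position 16 ')': depth becomes 5
  Position 17 '(': depth becomes 6
  Position 18 ')': depth becomes 5
  Position 19 ')': depth becomes 4
  Position 20 ')': depth becomes 3
  Position 21 ')': depth becomes 2
  Position 22 ')': depth becomes 1
  Position 23 ')': depth becomes 0
Maximum depth reached: 6

6


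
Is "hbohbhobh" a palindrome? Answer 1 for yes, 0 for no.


Input: hbohbhobh
Reversed: hbohbhobh
  Compare pos 0 ('h') with pos 8 ('h'): match
  Compare pos 1 ('b') with pos 7 ('b'): match
  Compare pos 2 ('o') with pos 6 ('o'): match
  Compare pos 3 ('h') with pos 5 ('h'): match
Result: palindrome

1


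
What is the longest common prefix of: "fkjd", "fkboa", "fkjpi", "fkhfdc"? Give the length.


Words: fkjd, fkboa, fkjpi, fkhfdc
  Position 0: all 'f' => match
  Position 1: all 'k' => match
  Position 2: ('j', 'b', 'j', 'h') => mismatch, stop
LCP = "fk" (length 2)

2


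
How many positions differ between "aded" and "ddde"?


Comparing "aded" and "ddde" position by position:
  Position 0: 'a' vs 'd' => DIFFER
  Position 1: 'd' vs 'd' => same
  Position 2: 'e' vs 'd' => DIFFER
  Position 3: 'd' vs 'e' => DIFFER
Positions that differ: 3

3


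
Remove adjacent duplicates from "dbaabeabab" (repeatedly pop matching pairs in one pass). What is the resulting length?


Input: dbaabeabab
Stack-based adjacent duplicate removal:
  Read 'd': push. Stack: d
  Read 'b': push. Stack: db
  Read 'a': push. Stack: dba
  Read 'a': matches stack top 'a' => pop. Stack: db
  Read 'b': matches stack top 'b' => pop. Stack: d
  Read 'e': push. Stack: de
  Read 'a': push. Stack: dea
  Read 'b': push. Stack: deab
  Read 'a': push. Stack: deaba
  Read 'b': push. Stack: deabab
Final stack: "deabab" (length 6)

6


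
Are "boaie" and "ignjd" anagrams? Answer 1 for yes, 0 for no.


Strings: "boaie", "ignjd"
Sorted first:  abeio
Sorted second: dgijn
Differ at position 0: 'a' vs 'd' => not anagrams

0


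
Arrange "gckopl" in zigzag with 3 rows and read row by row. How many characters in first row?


Zigzag "gckopl" into 3 rows:
Placing characters:
  'g' => row 0
  'c' => row 1
  'k' => row 2
  'o' => row 1
  'p' => row 0
  'l' => row 1
Rows:
  Row 0: "gp"
  Row 1: "col"
  Row 2: "k"
First row length: 2

2


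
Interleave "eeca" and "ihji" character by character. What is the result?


Interleaving "eeca" and "ihji":
  Position 0: 'e' from first, 'i' from second => "ei"
  Position 1: 'e' from first, 'h' from second => "eh"
  Position 2: 'c' from first, 'j' from second => "cj"
  Position 3: 'a' from first, 'i' from second => "ai"
Result: eiehcjai

eiehcjai


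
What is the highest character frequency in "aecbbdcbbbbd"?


Input: aecbbdcbbbbd
Character counts:
  'a': 1
  'b': 6
  'c': 2
  'd': 2
  'e': 1
Maximum frequency: 6

6


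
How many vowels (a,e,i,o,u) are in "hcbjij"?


Input: hcbjij
Checking each character:
  'h' at position 0: consonant
  'c' at position 1: consonant
  'b' at position 2: consonant
  'j' at position 3: consonant
  'i' at position 4: vowel (running total: 1)
  'j' at position 5: consonant
Total vowels: 1

1


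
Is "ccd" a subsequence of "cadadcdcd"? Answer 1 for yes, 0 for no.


Check if "ccd" is a subsequence of "cadadcdcd"
Greedy scan:
  Position 0 ('c'): matches sub[0] = 'c'
  Position 1 ('a'): no match needed
  Position 2 ('d'): no match needed
  Position 3 ('a'): no match needed
  Position 4 ('d'): no match needed
  Position 5 ('c'): matches sub[1] = 'c'
  Position 6 ('d'): matches sub[2] = 'd'
  Position 7 ('c'): no match needed
  Position 8 ('d'): no match needed
All 3 characters matched => is a subsequence

1


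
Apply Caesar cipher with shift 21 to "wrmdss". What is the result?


Caesar cipher: shift "wrmdss" by 21
  'w' (pos 22) + 21 = pos 17 = 'r'
  'r' (pos 17) + 21 = pos 12 = 'm'
  'm' (pos 12) + 21 = pos 7 = 'h'
  'd' (pos 3) + 21 = pos 24 = 'y'
  's' (pos 18) + 21 = pos 13 = 'n'
  's' (pos 18) + 21 = pos 13 = 'n'
Result: rmhynn

rmhynn


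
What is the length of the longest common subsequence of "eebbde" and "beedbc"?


LCS of "eebbde" and "beedbc"
DP table:
           b    e    e    d    b    c
      0    0    0    0    0    0    0
  e   0    0    1    1    1    1    1
  e   0    0    1    2    2    2    2
  b   0    1    1    2    2    3    3
  b   0    1    1    2    2    3    3
  d   0    1    1    2    3    3    3
  e   0    1    2    2    3    3    3
LCS length = dp[6][6] = 3

3


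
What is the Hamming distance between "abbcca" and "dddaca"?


Comparing "abbcca" and "dddaca" position by position:
  Position 0: 'a' vs 'd' => differ
  Position 1: 'b' vs 'd' => differ
  Position 2: 'b' vs 'd' => differ
  Position 3: 'c' vs 'a' => differ
  Position 4: 'c' vs 'c' => same
  Position 5: 'a' vs 'a' => same
Total differences (Hamming distance): 4

4


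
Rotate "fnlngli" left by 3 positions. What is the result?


Input: "fnlngli", rotate left by 3
First 3 characters: "fnl"
Remaining characters: "ngli"
Concatenate remaining + first: "ngli" + "fnl" = "nglifnl"

nglifnl


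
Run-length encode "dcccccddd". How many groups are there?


Input: dcccccddd
Scanning for consecutive runs:
  Group 1: 'd' x 1 (positions 0-0)
  Group 2: 'c' x 5 (positions 1-5)
  Group 3: 'd' x 3 (positions 6-8)
Total groups: 3

3


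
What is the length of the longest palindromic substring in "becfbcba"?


Input: "becfbcba"
Checking substrings for palindromes:
  [4:7] "bcb" (len 3) => palindrome
Longest palindromic substring: "bcb" with length 3

3


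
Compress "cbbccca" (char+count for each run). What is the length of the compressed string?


Input: cbbccca
Runs:
  'c' x 1 => "c1"
  'b' x 2 => "b2"
  'c' x 3 => "c3"
  'a' x 1 => "a1"
Compressed: "c1b2c3a1"
Compressed length: 8

8


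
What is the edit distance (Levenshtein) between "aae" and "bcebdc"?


Computing edit distance: "aae" -> "bcebdc"
DP table:
           b    c    e    b    d    c
      0    1    2    3    4    5    6
  a   1    1    2    3    4    5    6
  a   2    2    2    3    4    5    6
  e   3    3    3    2    3    4    5
Edit distance = dp[3][6] = 5

5


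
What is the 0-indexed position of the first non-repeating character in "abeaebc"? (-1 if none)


Input: abeaebc
Character frequencies:
  'a': 2
  'b': 2
  'c': 1
  'e': 2
Scanning left to right for freq == 1:
  Position 0 ('a'): freq=2, skip
  Position 1 ('b'): freq=2, skip
  Position 2 ('e'): freq=2, skip
  Position 3 ('a'): freq=2, skip
  Position 4 ('e'): freq=2, skip
  Position 5 ('b'): freq=2, skip
  Position 6 ('c'): unique! => answer = 6

6


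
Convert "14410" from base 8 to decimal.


Input: "14410" in base 8
Positional expansion:
  Digit '1' (value 1) x 8^4 = 4096
  Digit '4' (value 4) x 8^3 = 2048
  Digit '4' (value 4) x 8^2 = 256
  Digit '1' (value 1) x 8^1 = 8
  Digit '0' (value 0) x 8^0 = 0
Sum = 6408

6408


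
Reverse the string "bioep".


Input: bioep
Reading characters right to left:
  Position 4: 'p'
  Position 3: 'e'
  Position 2: 'o'
  Position 1: 'i'
  Position 0: 'b'
Reversed: peoib

peoib


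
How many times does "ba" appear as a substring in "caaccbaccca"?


Searching for "ba" in "caaccbaccca"
Scanning each position:
  Position 0: "ca" => no
  Position 1: "aa" => no
  Position 2: "ac" => no
  Position 3: "cc" => no
  Position 4: "cb" => no
  Position 5: "ba" => MATCH
  Position 6: "ac" => no
  Position 7: "cc" => no
  Position 8: "cc" => no
  Position 9: "ca" => no
Total occurrences: 1

1


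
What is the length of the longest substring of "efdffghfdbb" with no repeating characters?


Input: "efdffghfdbb"
Sliding window (track last position of each char):
  Position 0 ('e'): window [0,0] length 1 -- new best
  Position 1 ('f'): window [0,1] length 2 -- new best
  Position 2 ('d'): window [0,2] length 3 -- new best
  Position 3 ('f'): repeat (last at 1), move window start to 2
  Position 3 ('f'): window [2,3] length 2
  Position 4 ('f'): repeat (last at 3), move window start to 4
  Position 4 ('f'): window [4,4] length 1
  Position 5 ('g'): window [4,5] length 2
  Position 6 ('h'): window [4,6] length 3
  Position 7 ('f'): repeat (last at 4), move window start to 5
  Position 7 ('f'): window [5,7] length 3
  Position 8 ('d'): window [5,8] length 4 -- new best
  Position 9 ('b'): window [5,9] length 5 -- new best
  Position 10 ('b'): repeat (last at 9), move window start to 10
  Position 10 ('b'): window [10,10] length 1
Longest substring with no repeats: "ghfdb" with length 5

5


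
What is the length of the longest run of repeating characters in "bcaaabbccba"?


Input: "bcaaabbccba"
Scanning for longest run:
  Position 1 ('c'): new char, reset run to 1
  Position 2 ('a'): new char, reset run to 1
  Position 3 ('a'): continues run of 'a', length=2
  Position 4 ('a'): continues run of 'a', length=3
  Position 5 ('b'): new char, reset run to 1
  Position 6 ('b'): continues run of 'b', length=2
  Position 7 ('c'): new char, reset run to 1
  Position 8 ('c'): continues run of 'c', length=2
  Position 9 ('b'): new char, reset run to 1
  Position 10 ('a'): new char, reset run to 1
Longest run: 'a' with length 3

3


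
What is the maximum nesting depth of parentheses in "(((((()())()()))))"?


Input: "(((((()())()()))))"
Tracking depth:
  Position 0 '(': depth becomes 1
  Position 1 '(': depth becomes 2
  Position 2 '(': depth becomes 3
  Position 3 '(': depth becomes 4
  Position 4 '(': depth becomes 5
  Position 5 '(': depth becomes 6
  Position 6 ')': depth becomes 5
  Position 7 '(': depth becomes 6
  Position 8 ')': depth becomes 5
  Position 9 ')': depth becomes 4
  Position 10 '(': depth becomes 5
  Position 11 ')': depth becomes 4
  Position 12 '(': depth becomes 5
  Position 13 ')': depth becomes 4
  Position 14 ')': depth becomes 3
  Position 15 ')': depth becomes 2
  Position 16 ')': depth becomes 1
  Position 17 ')': depth becomes 0
Maximum depth reached: 6

6


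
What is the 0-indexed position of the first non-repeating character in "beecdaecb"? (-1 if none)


Input: beecdaecb
Character frequencies:
  'a': 1
  'b': 2
  'c': 2
  'd': 1
  'e': 3
Scanning left to right for freq == 1:
  Position 0 ('b'): freq=2, skip
  Position 1 ('e'): freq=3, skip
  Position 2 ('e'): freq=3, skip
  Position 3 ('c'): freq=2, skip
  Position 4 ('d'): unique! => answer = 4

4


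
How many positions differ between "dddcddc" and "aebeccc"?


Comparing "dddcddc" and "aebeccc" position by position:
  Position 0: 'd' vs 'a' => DIFFER
  Position 1: 'd' vs 'e' => DIFFER
  Position 2: 'd' vs 'b' => DIFFER
  Position 3: 'c' vs 'e' => DIFFER
  Position 4: 'd' vs 'c' => DIFFER
  Position 5: 'd' vs 'c' => DIFFER
  Position 6: 'c' vs 'c' => same
Positions that differ: 6

6


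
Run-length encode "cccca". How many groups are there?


Input: cccca
Scanning for consecutive runs:
  Group 1: 'c' x 4 (positions 0-3)
  Group 2: 'a' x 1 (positions 4-4)
Total groups: 2

2


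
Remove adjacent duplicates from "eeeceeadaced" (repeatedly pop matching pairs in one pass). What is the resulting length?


Input: eeeceeadaced
Stack-based adjacent duplicate removal:
  Read 'e': push. Stack: e
  Read 'e': matches stack top 'e' => pop. Stack: (empty)
  Read 'e': push. Stack: e
  Read 'c': push. Stack: ec
  Read 'e': push. Stack: ece
  Read 'e': matches stack top 'e' => pop. Stack: ec
  Read 'a': push. Stack: eca
  Read 'd': push. Stack: ecad
  Read 'a': push. Stack: ecada
  Read 'c': push. Stack: ecadac
  Read 'e': push. Stack: ecadace
  Read 'd': push. Stack: ecadaced
Final stack: "ecadaced" (length 8)

8


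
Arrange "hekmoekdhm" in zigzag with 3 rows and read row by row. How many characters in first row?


Zigzag "hekmoekdhm" into 3 rows:
Placing characters:
  'h' => row 0
  'e' => row 1
  'k' => row 2
  'm' => row 1
  'o' => row 0
  'e' => row 1
  'k' => row 2
  'd' => row 1
  'h' => row 0
  'm' => row 1
Rows:
  Row 0: "hoh"
  Row 1: "emedm"
  Row 2: "kk"
First row length: 3

3


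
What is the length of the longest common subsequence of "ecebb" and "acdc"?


LCS of "ecebb" and "acdc"
DP table:
           a    c    d    c
      0    0    0    0    0
  e   0    0    0    0    0
  c   0    0    1    1    1
  e   0    0    1    1    1
  b   0    0    1    1    1
  b   0    0    1    1    1
LCS length = dp[5][4] = 1

1


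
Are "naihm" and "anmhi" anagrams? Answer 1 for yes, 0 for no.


Strings: "naihm", "anmhi"
Sorted first:  ahimn
Sorted second: ahimn
Sorted forms match => anagrams

1


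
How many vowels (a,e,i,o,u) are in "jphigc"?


Input: jphigc
Checking each character:
  'j' at position 0: consonant
  'p' at position 1: consonant
  'h' at position 2: consonant
  'i' at position 3: vowel (running total: 1)
  'g' at position 4: consonant
  'c' at position 5: consonant
Total vowels: 1

1


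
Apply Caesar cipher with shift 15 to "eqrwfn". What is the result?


Caesar cipher: shift "eqrwfn" by 15
  'e' (pos 4) + 15 = pos 19 = 't'
  'q' (pos 16) + 15 = pos 5 = 'f'
  'r' (pos 17) + 15 = pos 6 = 'g'
  'w' (pos 22) + 15 = pos 11 = 'l'
  'f' (pos 5) + 15 = pos 20 = 'u'
  'n' (pos 13) + 15 = pos 2 = 'c'
Result: tfgluc

tfgluc


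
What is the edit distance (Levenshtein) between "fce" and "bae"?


Computing edit distance: "fce" -> "bae"
DP table:
           b    a    e
      0    1    2    3
  f   1    1    2    3
  c   2    2    2    3
  e   3    3    3    2
Edit distance = dp[3][3] = 2

2


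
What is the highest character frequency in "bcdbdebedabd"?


Input: bcdbdebedabd
Character counts:
  'a': 1
  'b': 4
  'c': 1
  'd': 4
  'e': 2
Maximum frequency: 4

4


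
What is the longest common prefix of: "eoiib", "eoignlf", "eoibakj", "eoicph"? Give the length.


Words: eoiib, eoignlf, eoibakj, eoicph
  Position 0: all 'e' => match
  Position 1: all 'o' => match
  Position 2: all 'i' => match
  Position 3: ('i', 'g', 'b', 'c') => mismatch, stop
LCP = "eoi" (length 3)

3


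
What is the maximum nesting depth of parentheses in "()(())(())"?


Input: "()(())(())"
Tracking depth:
  Position 0 '(': depth becomes 1
  Position 1 ')': depth becomes 0
  Position 2 '(': depth becomes 1
  Position 3 '(': depth becomes 2
  Position 4 ')': depth becomes 1
  Position 5 ')': depth becomes 0
  Position 6 '(': depth becomes 1
  Position 7 '(': depth becomes 2
  Position 8 ')': depth becomes 1
  Position 9 ')': depth becomes 0
Maximum depth reached: 2

2


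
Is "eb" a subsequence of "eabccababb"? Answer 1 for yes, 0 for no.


Check if "eb" is a subsequence of "eabccababb"
Greedy scan:
  Position 0 ('e'): matches sub[0] = 'e'
  Position 1 ('a'): no match needed
  Position 2 ('b'): matches sub[1] = 'b'
  Position 3 ('c'): no match needed
  Position 4 ('c'): no match needed
  Position 5 ('a'): no match needed
  Position 6 ('b'): no match needed
  Position 7 ('a'): no match needed
  Position 8 ('b'): no match needed
  Position 9 ('b'): no match needed
All 2 characters matched => is a subsequence

1


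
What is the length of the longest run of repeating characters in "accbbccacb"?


Input: "accbbccacb"
Scanning for longest run:
  Position 1 ('c'): new char, reset run to 1
  Position 2 ('c'): continues run of 'c', length=2
  Position 3 ('b'): new char, reset run to 1
  Position 4 ('b'): continues run of 'b', length=2
  Position 5 ('c'): new char, reset run to 1
  Position 6 ('c'): continues run of 'c', length=2
  Position 7 ('a'): new char, reset run to 1
  Position 8 ('c'): new char, reset run to 1
  Position 9 ('b'): new char, reset run to 1
Longest run: 'c' with length 2

2


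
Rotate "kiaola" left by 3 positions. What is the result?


Input: "kiaola", rotate left by 3
First 3 characters: "kia"
Remaining characters: "ola"
Concatenate remaining + first: "ola" + "kia" = "olakia"

olakia


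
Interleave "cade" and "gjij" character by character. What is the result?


Interleaving "cade" and "gjij":
  Position 0: 'c' from first, 'g' from second => "cg"
  Position 1: 'a' from first, 'j' from second => "aj"
  Position 2: 'd' from first, 'i' from second => "di"
  Position 3: 'e' from first, 'j' from second => "ej"
Result: cgajdiej

cgajdiej
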